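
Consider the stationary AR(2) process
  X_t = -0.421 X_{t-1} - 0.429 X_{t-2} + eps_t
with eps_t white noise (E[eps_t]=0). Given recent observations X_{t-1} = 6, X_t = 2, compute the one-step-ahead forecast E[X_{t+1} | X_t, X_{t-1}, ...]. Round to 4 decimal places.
E[X_{t+1} \mid \mathcal F_t] = -3.4160

For an AR(p) model X_t = c + sum_i phi_i X_{t-i} + eps_t, the
one-step-ahead conditional mean is
  E[X_{t+1} | X_t, ...] = c + sum_i phi_i X_{t+1-i}.
Substitute known values:
  E[X_{t+1} | ...] = (-0.421) * (2) + (-0.429) * (6)
                   = -3.4160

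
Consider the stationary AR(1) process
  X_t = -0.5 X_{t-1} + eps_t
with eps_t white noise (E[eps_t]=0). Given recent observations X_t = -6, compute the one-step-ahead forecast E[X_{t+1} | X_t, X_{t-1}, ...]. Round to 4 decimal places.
E[X_{t+1} \mid \mathcal F_t] = 3.0000

For an AR(p) model X_t = c + sum_i phi_i X_{t-i} + eps_t, the
one-step-ahead conditional mean is
  E[X_{t+1} | X_t, ...] = c + sum_i phi_i X_{t+1-i}.
Substitute known values:
  E[X_{t+1} | ...] = (-0.5) * (-6)
                   = 3.0000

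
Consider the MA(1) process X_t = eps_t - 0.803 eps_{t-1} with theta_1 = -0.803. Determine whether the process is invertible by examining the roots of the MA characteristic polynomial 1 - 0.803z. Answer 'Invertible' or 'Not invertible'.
\text{Invertible}

The MA(q) characteristic polynomial is P(z) = 1 - 0.803z.
Invertibility requires all roots to lie outside the unit circle, i.e. |z| > 1 for every root.
This is linear in z: 1 + (-0.803) z = 0  =>  z = -1/(-0.803) = 1.24533,  |z| = 1.24533.
Moduli of all roots: 1.2453.
All moduli strictly greater than 1? Yes.
Verdict: Invertible.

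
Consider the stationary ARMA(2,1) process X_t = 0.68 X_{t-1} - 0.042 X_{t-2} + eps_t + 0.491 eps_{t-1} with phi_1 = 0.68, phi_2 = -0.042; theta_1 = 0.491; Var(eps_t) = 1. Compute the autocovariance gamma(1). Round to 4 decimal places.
\gamma(1) = 2.6141

Multiply the model equation by X_{t-k} and take expectations. With theta_0 = psi_0 = 1 and psi_j the MA(infinity) weights, this gives
  gamma(k) - sum_i phi_i gamma(k-i) = c_k,
  c_k = sigma^2 * sum_{j=k..q} theta_j psi_{j-k}   (c_k = 0 for k > q),
using gamma(-m) = gamma(m).
psi-weights needed (psi_j = theta_j + sum_i phi_i psi_{j-i}):
  psi_1 = theta_1 + phi_1 = 0.491 + (0.68) = 1.171
Right-hand sides:
  c_0 = sigma^2 (1 + theta_1 psi_1) = 1 * (1 + (0.491)(1.171)) = 1 * 1.574961 = 1.574961
  c_1 = sigma^2 theta_1 = 1 * (0.491) = 0.491
  c_2 = 0
Equations for k = 0, 1, 2 (AR order 2, c_2 = 0):
  (E0) gamma(0) = phi_1 gamma(1) + phi_2 gamma(2) + c_0
  (E1) gamma(1) = phi_1 gamma(0) + phi_2 gamma(1) + c_1
  (E2) gamma(2) = phi_1 gamma(1) + phi_2 gamma(0)
From (E1): gamma(1) = A gamma(0) + B with
  A = phi_1 / (1 - phi_2) = 0.68 / 1.042 = 0.652591,   B = c_1 / (1 - phi_2) = 0.491 / 1.042 = 0.471209.
Insert (E2) into (E0): gamma(0) (1 - phi_2^2) = phi_1 (1 + phi_2) gamma(1) + c_0.
  phi_1 (1 + phi_2) = (0.68)(0.958) = 0.65144,   1 - phi_2^2 = 0.998236.
Replace gamma(1) by A gamma(0) + B and collect gamma(0):
  gamma(0) [0.998236 - (0.65144)(0.652591)] = (0.65144)(0.471209) + 1.574961
  gamma(0) * 0.573112 = 1.881926
  gamma(0) = 1.881926 / 0.573112 = 3.283696.
  gamma(1) = A gamma(0) + B = (0.652591)(3.283696) + (0.471209) = 2.61412.
Therefore gamma(1) = 2.6141 (to 4 decimal places).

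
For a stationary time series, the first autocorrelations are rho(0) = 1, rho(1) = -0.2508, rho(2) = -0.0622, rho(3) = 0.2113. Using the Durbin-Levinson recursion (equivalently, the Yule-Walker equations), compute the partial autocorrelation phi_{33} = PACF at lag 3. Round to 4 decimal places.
\phi_{33} = 0.1740

The PACF at lag k is phi_{kk}, the last component of the solution
to the Yule-Walker system G_k phi = r_k where
  (G_k)_{ij} = rho(|i - j|), (r_k)_i = rho(i), i,j = 1..k.
Equivalently, Durbin-Levinson gives phi_{kk} iteratively:
  phi_{11} = rho(1)
  phi_{kk} = [rho(k) - sum_{j=1..k-1} phi_{k-1,j} rho(k-j)]
            / [1 - sum_{j=1..k-1} phi_{k-1,j} rho(j)],
  phi_{k,j} = phi_{k-1,j} - phi_{kk} phi_{k-1,k-j},  j = 1..k-1.
Step k = 1:
  phi_11 = rho(1) = -0.2508.
Step k = 2:
  phi_22 = [rho(2) - phi_11 rho(1)] / [1 - phi_11 rho(1)] = [-0.0622 - (-0.2508)(-0.2508)] / [1 - (-0.2508)(-0.2508)]
         = -0.12510064 / 0.93709936 = -0.133498.
  Update: phi_21 = phi_11 - phi_22 phi_11 = -0.2508 - (-0.133498)(-0.2508) = -0.284281.
Step k = 3:
  phi_33 = [rho(3) - phi_21 rho(2) - phi_22 rho(1)] / [1 - phi_21 rho(1) - phi_22 rho(2)]
    numerator   = 0.2113 - (-0.284281)(-0.0622) - (-0.133498)(-0.2508) = 0.16013648
    denominator = 1 - (-0.284281)(-0.2508) - (-0.133498)(-0.0622) = 0.92039871
  phi_33 = 0.16013648 / 0.92039871 = 0.174.
Therefore phi_{33} = 0.1740.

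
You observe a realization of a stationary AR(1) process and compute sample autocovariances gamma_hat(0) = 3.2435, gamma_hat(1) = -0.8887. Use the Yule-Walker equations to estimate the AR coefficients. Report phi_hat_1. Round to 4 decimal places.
\hat\phi_{1} = -0.2740

The Yule-Walker equations for an AR(p) process read, in matrix form,
  Gamma_p phi = r_p,   with   (Gamma_p)_{ij} = gamma(|i - j|),
                       (r_p)_i = gamma(i),   i,j = 1..p.
Substitute the sample gammas (Toeplitz matrix and right-hand side of size 1):
  Gamma_p = [[3.2435]]
  r_p     = [-0.8887]
With p = 1 this is the single equation gamma(0) phi_1 = gamma(1):
  phi_hat_1 = gamma(1) / gamma(0) = -0.8887 / 3.2435 = -0.2740.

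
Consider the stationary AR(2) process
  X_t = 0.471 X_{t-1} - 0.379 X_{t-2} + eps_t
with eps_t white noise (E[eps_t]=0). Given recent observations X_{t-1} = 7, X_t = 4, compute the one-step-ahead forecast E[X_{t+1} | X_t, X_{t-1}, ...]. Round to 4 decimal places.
E[X_{t+1} \mid \mathcal F_t] = -0.7690

For an AR(p) model X_t = c + sum_i phi_i X_{t-i} + eps_t, the
one-step-ahead conditional mean is
  E[X_{t+1} | X_t, ...] = c + sum_i phi_i X_{t+1-i}.
Substitute known values:
  E[X_{t+1} | ...] = (0.471) * (4) + (-0.379) * (7)
                   = -0.7690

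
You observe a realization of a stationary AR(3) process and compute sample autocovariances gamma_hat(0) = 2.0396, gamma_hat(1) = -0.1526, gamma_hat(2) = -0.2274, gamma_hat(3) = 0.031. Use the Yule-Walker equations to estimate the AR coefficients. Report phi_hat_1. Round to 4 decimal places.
\hat\phi_{1} = -0.0840

The Yule-Walker equations for an AR(p) process read, in matrix form,
  Gamma_p phi = r_p,   with   (Gamma_p)_{ij} = gamma(|i - j|),
                       (r_p)_i = gamma(i),   i,j = 1..p.
Substitute the sample gammas (Toeplitz matrix and right-hand side of size 3):
  Gamma_p = [[2.0396, -0.1526, -0.2274], [-0.1526, 2.0396, -0.1526], [-0.2274, -0.1526, 2.0396]]
  r_p     = [-0.1526, -0.2274, 0.031]
Written out (R1..R3):
  (R1) 2.0396 phi_1 - 0.1526 phi_2 - 0.2274 phi_3 = -0.1526
  (R2) -0.1526 phi_1 + 2.0396 phi_2 - 0.1526 phi_3 = -0.2274
  (R3) -0.2274 phi_1 - 0.1526 phi_2 + 2.0396 phi_3 = 0.031
Gaussian elimination:
  R2 <- R2 - (-0.1526/2.0396) R1 = R2 - (-0.074819) R1:  2.028183 phi_2 - 0.169614 phi_3 = -0.238817
  R3 <- R3 - (-0.2274/2.0396) R1 = R3 - (-0.111492) R1:  -0.169614 phi_2 + 2.014247 phi_3 = 0.013986
  R3 <- R3 - (-0.169614/2.028183) R2 = R3 - (-0.083628) R2:  2.000062 phi_3 = -0.005986
Back-substitution:
  phi_hat_3 = -0.005986 / 2.000062 = -0.002993
  phi_hat_2 = (-0.238817 - (-0.169614)(-0.002993)) / 2.028183 = -0.118
  phi_hat_1 = (-0.1526 - (-0.1526)(-0.118) - (-0.2274)(-0.002993)) / 2.0396 = -0.083981
So phi_hat = [-0.0840, -0.1180, -0.0030].
Therefore phi_hat_1 = -0.0840.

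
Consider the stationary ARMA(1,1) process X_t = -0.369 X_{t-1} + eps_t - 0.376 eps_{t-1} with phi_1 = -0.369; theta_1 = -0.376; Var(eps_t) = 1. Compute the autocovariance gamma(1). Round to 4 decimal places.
\gamma(1) = -0.9821

Multiply the model equation by X_{t-k} and take expectations. With theta_0 = psi_0 = 1 and psi_j the MA(infinity) weights, this gives
  gamma(k) - sum_i phi_i gamma(k-i) = c_k,
  c_k = sigma^2 * sum_{j=k..q} theta_j psi_{j-k}   (c_k = 0 for k > q),
using gamma(-m) = gamma(m).
psi-weights needed (psi_j = theta_j + sum_i phi_i psi_{j-i}):
  psi_1 = theta_1 + phi_1 = -0.376 + (-0.369) = -0.745
Right-hand sides:
  c_0 = sigma^2 (1 + theta_1 psi_1) = 1 * (1 + (-0.376)(-0.745)) = 1 * 1.28012 = 1.28012
  c_1 = sigma^2 theta_1 = 1 * (-0.376) = -0.376
  c_2 = 0
Equations for k = 0 and k = 1 (AR order 1):
  gamma(0) = phi_1 gamma(1) + c_0
  gamma(1) = phi_1 gamma(0) + c_1
Substituting the second into the first: gamma(0) (1 - phi_1^2) = c_0 + phi_1 c_1, so
  gamma(0) = (c_0 + phi_1 c_1) / (1 - phi_1^2) = (1.28012 + (-0.369)(-0.376)) / (1 - (-0.369)^2) = 1.418864 / 0.863839 = 1.64251.
  gamma(1) = phi_1 gamma(0) + c_1 = (-0.369)(1.64251) + (-0.376) = -0.982086.
Therefore gamma(1) = -0.9821 (to 4 decimal places).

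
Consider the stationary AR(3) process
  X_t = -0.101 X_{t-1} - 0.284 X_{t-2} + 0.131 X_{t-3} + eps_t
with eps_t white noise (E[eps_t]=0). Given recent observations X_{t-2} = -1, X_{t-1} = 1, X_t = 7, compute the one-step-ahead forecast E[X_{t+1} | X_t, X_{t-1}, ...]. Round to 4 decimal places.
E[X_{t+1} \mid \mathcal F_t] = -1.1220

For an AR(p) model X_t = c + sum_i phi_i X_{t-i} + eps_t, the
one-step-ahead conditional mean is
  E[X_{t+1} | X_t, ...] = c + sum_i phi_i X_{t+1-i}.
Substitute known values:
  E[X_{t+1} | ...] = (-0.101) * (7) + (-0.284) * (1) + (0.131) * (-1)
                   = -1.1220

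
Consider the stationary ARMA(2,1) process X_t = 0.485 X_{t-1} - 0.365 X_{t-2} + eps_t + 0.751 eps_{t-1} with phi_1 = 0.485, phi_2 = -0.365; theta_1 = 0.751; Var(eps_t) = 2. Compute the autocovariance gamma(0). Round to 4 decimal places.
\gamma(0) = 5.5395

Multiply the model equation by X_{t-k} and take expectations. With theta_0 = psi_0 = 1 and psi_j the MA(infinity) weights, this gives
  gamma(k) - sum_i phi_i gamma(k-i) = c_k,
  c_k = sigma^2 * sum_{j=k..q} theta_j psi_{j-k}   (c_k = 0 for k > q),
using gamma(-m) = gamma(m).
psi-weights needed (psi_j = theta_j + sum_i phi_i psi_{j-i}):
  psi_1 = theta_1 + phi_1 = 0.751 + (0.485) = 1.236
Right-hand sides:
  c_0 = sigma^2 (1 + theta_1 psi_1) = 2 * (1 + (0.751)(1.236)) = 2 * 1.928236 = 3.856472
  c_1 = sigma^2 theta_1 = 2 * (0.751) = 1.502
  c_2 = 0
Equations for k = 0, 1, 2 (AR order 2, c_2 = 0):
  (E0) gamma(0) = phi_1 gamma(1) + phi_2 gamma(2) + c_0
  (E1) gamma(1) = phi_1 gamma(0) + phi_2 gamma(1) + c_1
  (E2) gamma(2) = phi_1 gamma(1) + phi_2 gamma(0)
From (E1): gamma(1) = A gamma(0) + B with
  A = phi_1 / (1 - phi_2) = 0.485 / 1.365 = 0.355311,   B = c_1 / (1 - phi_2) = 1.502 / 1.365 = 1.100366.
Insert (E2) into (E0): gamma(0) (1 - phi_2^2) = phi_1 (1 + phi_2) gamma(1) + c_0.
  phi_1 (1 + phi_2) = (0.485)(0.635) = 0.307975,   1 - phi_2^2 = 0.866775.
Replace gamma(1) by A gamma(0) + B and collect gamma(0):
  gamma(0) [0.866775 - (0.307975)(0.355311)] = (0.307975)(1.100366) + 3.856472
  gamma(0) * 0.757348 = 4.195357
  gamma(0) = 4.195357 / 0.757348 = 5.539537.
Therefore gamma(0) = 5.5395 (to 4 decimal places).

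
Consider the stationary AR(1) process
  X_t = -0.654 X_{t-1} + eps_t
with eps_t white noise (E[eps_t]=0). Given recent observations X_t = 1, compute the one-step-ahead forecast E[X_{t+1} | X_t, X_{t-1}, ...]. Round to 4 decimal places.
E[X_{t+1} \mid \mathcal F_t] = -0.6540

For an AR(p) model X_t = c + sum_i phi_i X_{t-i} + eps_t, the
one-step-ahead conditional mean is
  E[X_{t+1} | X_t, ...] = c + sum_i phi_i X_{t+1-i}.
Substitute known values:
  E[X_{t+1} | ...] = (-0.654) * (1)
                   = -0.6540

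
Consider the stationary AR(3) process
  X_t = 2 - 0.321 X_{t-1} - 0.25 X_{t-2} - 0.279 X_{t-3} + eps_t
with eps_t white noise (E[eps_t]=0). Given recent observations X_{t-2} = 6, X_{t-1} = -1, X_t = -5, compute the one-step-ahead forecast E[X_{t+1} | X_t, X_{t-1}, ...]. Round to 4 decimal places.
E[X_{t+1} \mid \mathcal F_t] = 2.1810

For an AR(p) model X_t = c + sum_i phi_i X_{t-i} + eps_t, the
one-step-ahead conditional mean is
  E[X_{t+1} | X_t, ...] = c + sum_i phi_i X_{t+1-i}.
Substitute known values:
  E[X_{t+1} | ...] = 2 + (-0.321) * (-5) + (-0.25) * (-1) + (-0.279) * (6)
                   = 2.1810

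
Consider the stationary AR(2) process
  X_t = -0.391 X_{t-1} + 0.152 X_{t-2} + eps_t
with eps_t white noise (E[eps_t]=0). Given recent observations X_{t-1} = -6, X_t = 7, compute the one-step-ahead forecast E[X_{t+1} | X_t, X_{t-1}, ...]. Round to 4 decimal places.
E[X_{t+1} \mid \mathcal F_t] = -3.6490

For an AR(p) model X_t = c + sum_i phi_i X_{t-i} + eps_t, the
one-step-ahead conditional mean is
  E[X_{t+1} | X_t, ...] = c + sum_i phi_i X_{t+1-i}.
Substitute known values:
  E[X_{t+1} | ...] = (-0.391) * (7) + (0.152) * (-6)
                   = -3.6490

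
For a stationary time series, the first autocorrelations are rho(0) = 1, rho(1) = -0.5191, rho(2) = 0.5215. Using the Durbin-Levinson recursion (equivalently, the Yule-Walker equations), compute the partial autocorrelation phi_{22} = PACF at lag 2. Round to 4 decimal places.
\phi_{22} = 0.3450

The PACF at lag k is phi_{kk}, the last component of the solution
to the Yule-Walker system G_k phi = r_k where
  (G_k)_{ij} = rho(|i - j|), (r_k)_i = rho(i), i,j = 1..k.
Equivalently, Durbin-Levinson gives phi_{kk} iteratively:
  phi_{11} = rho(1)
  phi_{kk} = [rho(k) - sum_{j=1..k-1} phi_{k-1,j} rho(k-j)]
            / [1 - sum_{j=1..k-1} phi_{k-1,j} rho(j)],
  phi_{k,j} = phi_{k-1,j} - phi_{kk} phi_{k-1,k-j},  j = 1..k-1.
Step k = 1:
  phi_11 = rho(1) = -0.5191.
Step k = 2:
  phi_22 = [rho(2) - phi_11 rho(1)] / [1 - phi_11 rho(1)] = [0.5215 - (-0.5191)(-0.5191)] / [1 - (-0.5191)(-0.5191)]
         = 0.25203519 / 0.73053519 = 0.345.
Therefore phi_{22} = 0.3450.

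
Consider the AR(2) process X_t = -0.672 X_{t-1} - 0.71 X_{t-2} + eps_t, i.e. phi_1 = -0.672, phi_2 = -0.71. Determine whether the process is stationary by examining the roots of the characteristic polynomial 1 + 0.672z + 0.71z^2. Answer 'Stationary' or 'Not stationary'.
\text{Stationary}

The AR(p) characteristic polynomial is P(z) = 1 + 0.672z + 0.71z^2.
Stationarity requires all roots to lie outside the unit circle, i.e. |z| > 1 for every root.
Set 1 + (0.672) z + (0.71) z^2 = 0, i.e. a z^2 + b z + c = 0 with a = 0.71, b = 0.672, c = 1.
Discriminant D = b^2 - 4ac = (0.672)^2 - 4*(0.71)*1 = 0.451584 - (2.84) = -2.388416.
D < 0, so the roots are the complex-conjugate pair z = (-b +/- i sqrt(-D)) / (2a) = -0.4732 +/- 1.0883i.
For a conjugate pair |z|^2 = z * conj(z) = (product of roots) = c/a = 1/(0.71) = 1.408451, so |z| = sqrt(1.408451) = 1.1868 for both roots.
Moduli of all roots: 1.1868, 1.1868.
All moduli strictly greater than 1? Yes.
Verdict: Stationary.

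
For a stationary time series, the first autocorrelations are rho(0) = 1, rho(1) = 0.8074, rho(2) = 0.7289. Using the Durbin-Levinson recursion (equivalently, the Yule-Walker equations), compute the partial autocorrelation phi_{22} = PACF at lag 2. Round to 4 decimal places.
\phi_{22} = 0.2212

The PACF at lag k is phi_{kk}, the last component of the solution
to the Yule-Walker system G_k phi = r_k where
  (G_k)_{ij} = rho(|i - j|), (r_k)_i = rho(i), i,j = 1..k.
Equivalently, Durbin-Levinson gives phi_{kk} iteratively:
  phi_{11} = rho(1)
  phi_{kk} = [rho(k) - sum_{j=1..k-1} phi_{k-1,j} rho(k-j)]
            / [1 - sum_{j=1..k-1} phi_{k-1,j} rho(j)],
  phi_{k,j} = phi_{k-1,j} - phi_{kk} phi_{k-1,k-j},  j = 1..k-1.
Step k = 1:
  phi_11 = rho(1) = 0.8074.
Step k = 2:
  phi_22 = [rho(2) - phi_11 rho(1)] / [1 - phi_11 rho(1)] = [0.7289 - (0.8074)(0.8074)] / [1 - (0.8074)(0.8074)]
         = 0.07700524 / 0.34810524 = 0.2212.
Therefore phi_{22} = 0.2212.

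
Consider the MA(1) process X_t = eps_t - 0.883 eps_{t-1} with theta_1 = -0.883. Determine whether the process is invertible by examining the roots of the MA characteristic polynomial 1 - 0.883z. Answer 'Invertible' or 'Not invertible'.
\text{Invertible}

The MA(q) characteristic polynomial is P(z) = 1 - 0.883z.
Invertibility requires all roots to lie outside the unit circle, i.e. |z| > 1 for every root.
This is linear in z: 1 + (-0.883) z = 0  =>  z = -1/(-0.883) = 1.132503,  |z| = 1.132503.
Moduli of all roots: 1.1325.
All moduli strictly greater than 1? Yes.
Verdict: Invertible.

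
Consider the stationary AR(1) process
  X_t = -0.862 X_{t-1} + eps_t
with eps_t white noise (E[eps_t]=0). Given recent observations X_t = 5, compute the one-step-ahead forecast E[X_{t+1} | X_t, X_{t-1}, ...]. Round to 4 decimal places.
E[X_{t+1} \mid \mathcal F_t] = -4.3100

For an AR(p) model X_t = c + sum_i phi_i X_{t-i} + eps_t, the
one-step-ahead conditional mean is
  E[X_{t+1} | X_t, ...] = c + sum_i phi_i X_{t+1-i}.
Substitute known values:
  E[X_{t+1} | ...] = (-0.862) * (5)
                   = -4.3100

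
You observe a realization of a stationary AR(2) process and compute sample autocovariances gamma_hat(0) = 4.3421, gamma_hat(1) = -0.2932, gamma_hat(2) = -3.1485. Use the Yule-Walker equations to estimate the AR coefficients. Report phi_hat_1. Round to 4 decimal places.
\hat\phi_{1} = -0.1170

The Yule-Walker equations for an AR(p) process read, in matrix form,
  Gamma_p phi = r_p,   with   (Gamma_p)_{ij} = gamma(|i - j|),
                       (r_p)_i = gamma(i),   i,j = 1..p.
Substitute the sample gammas (Toeplitz matrix and right-hand side of size 2):
  Gamma_p = [[4.3421, -0.2932], [-0.2932, 4.3421]]
  r_p     = [-0.2932, -3.1485]
Written out:
  4.3421 phi_1 - 0.2932 phi_2 = -0.2932
  -0.2932 phi_1 + 4.3421 phi_2 = -3.1485
Solve by Cramer's rule:
  det = gamma(0)^2 - gamma(1)^2 = (4.3421)^2 - (-0.2932)^2 = 18.85383241 - 0.08596624 = 18.76786617
  phi_hat_1 = [gamma(1) gamma(0) - gamma(1) gamma(2)] / det = [(-0.2932)(4.3421) - (-0.2932)(-3.1485)] / 18.76786617 = -2.19624392 / 18.76786617 = -0.117
  phi_hat_2 = [gamma(0) gamma(2) - gamma(1)^2] / det = [(4.3421)(-3.1485) - (-0.2932)^2] / 18.76786617 = -13.75706809 / 18.76786617 = -0.733
So phi_hat = [-0.1170, -0.7330].
Therefore phi_hat_1 = -0.1170.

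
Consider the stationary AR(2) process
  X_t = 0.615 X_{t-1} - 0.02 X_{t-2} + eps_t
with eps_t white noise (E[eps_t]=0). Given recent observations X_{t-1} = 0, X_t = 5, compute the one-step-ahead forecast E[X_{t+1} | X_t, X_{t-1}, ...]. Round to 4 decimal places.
E[X_{t+1} \mid \mathcal F_t] = 3.0750

For an AR(p) model X_t = c + sum_i phi_i X_{t-i} + eps_t, the
one-step-ahead conditional mean is
  E[X_{t+1} | X_t, ...] = c + sum_i phi_i X_{t+1-i}.
Substitute known values:
  E[X_{t+1} | ...] = (0.615) * (5) + (-0.02) * (0)
                   = 3.0750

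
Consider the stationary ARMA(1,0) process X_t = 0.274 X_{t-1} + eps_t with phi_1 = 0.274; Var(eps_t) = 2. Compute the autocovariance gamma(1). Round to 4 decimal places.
\gamma(1) = 0.5925

Multiply the model equation by X_{t-k} and take expectations. With theta_0 = psi_0 = 1 and psi_j the MA(infinity) weights, this gives
  gamma(k) - sum_i phi_i gamma(k-i) = c_k,
  c_k = sigma^2 * sum_{j=k..q} theta_j psi_{j-k}   (c_k = 0 for k > q),
using gamma(-m) = gamma(m).
Pure AR (q = 0): c_0 = sigma^2 = 2, c_k = 0 for k >= 1.
Equations for k = 0 and k = 1 (AR order 1):
  gamma(0) = phi_1 gamma(1) + c_0
  gamma(1) = phi_1 gamma(0) + c_1
Substituting the second into the first: gamma(0) (1 - phi_1^2) = c_0 + phi_1 c_1, so
  gamma(0) = c_0 / (1 - phi_1^2) = 2 / (1 - (0.274)^2) = 2 / 0.924924 = 2.16234.
  gamma(1) = phi_1 gamma(0) = (0.274)(2.16234) = 0.592481.
Therefore gamma(1) = 0.5925 (to 4 decimal places).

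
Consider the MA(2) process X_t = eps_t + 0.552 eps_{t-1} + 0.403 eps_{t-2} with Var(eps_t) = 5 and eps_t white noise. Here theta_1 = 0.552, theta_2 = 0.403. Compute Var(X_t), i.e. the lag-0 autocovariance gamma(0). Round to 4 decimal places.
\gamma(0) = 7.3356

For an MA(q) process X_t = eps_t + sum_i theta_i eps_{t-i} with
Var(eps_t) = sigma^2, the variance is
  gamma(0) = sigma^2 * (1 + sum_i theta_i^2).
  sum_i theta_i^2 = (0.552)^2 + (0.403)^2 = 0.304704 + 0.162409 = 0.467113.
  gamma(0) = 5 * (1 + 0.467113) = 5 * 1.467113 = 7.335565, which rounds to 7.3356.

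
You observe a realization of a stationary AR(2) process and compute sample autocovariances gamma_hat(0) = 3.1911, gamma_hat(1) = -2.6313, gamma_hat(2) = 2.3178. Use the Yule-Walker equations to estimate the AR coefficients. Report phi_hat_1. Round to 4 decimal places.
\hat\phi_{1} = -0.7050

The Yule-Walker equations for an AR(p) process read, in matrix form,
  Gamma_p phi = r_p,   with   (Gamma_p)_{ij} = gamma(|i - j|),
                       (r_p)_i = gamma(i),   i,j = 1..p.
Substitute the sample gammas (Toeplitz matrix and right-hand side of size 2):
  Gamma_p = [[3.1911, -2.6313], [-2.6313, 3.1911]]
  r_p     = [-2.6313, 2.3178]
Written out:
  3.1911 phi_1 - 2.6313 phi_2 = -2.6313
  -2.6313 phi_1 + 3.1911 phi_2 = 2.3178
Solve by Cramer's rule:
  det = gamma(0)^2 - gamma(1)^2 = (3.1911)^2 - (-2.6313)^2 = 10.18311921 - 6.92373969 = 3.25937952
  phi_hat_1 = [gamma(1) gamma(0) - gamma(1) gamma(2)] / det = [(-2.6313)(3.1911) - (-2.6313)(2.3178)] / 3.25937952 = -2.29791429 / 3.25937952 = -0.705
  phi_hat_2 = [gamma(0) gamma(2) - gamma(1)^2] / det = [(3.1911)(2.3178) - (-2.6313)^2] / 3.25937952 = 0.47259189 / 3.25937952 = 0.145
So phi_hat = [-0.7050, 0.1450].
Therefore phi_hat_1 = -0.7050.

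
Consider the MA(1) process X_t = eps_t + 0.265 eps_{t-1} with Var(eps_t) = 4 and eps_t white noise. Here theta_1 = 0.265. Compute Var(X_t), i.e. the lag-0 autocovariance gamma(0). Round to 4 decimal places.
\gamma(0) = 4.2809

For an MA(q) process X_t = eps_t + sum_i theta_i eps_{t-i} with
Var(eps_t) = sigma^2, the variance is
  gamma(0) = sigma^2 * (1 + sum_i theta_i^2).
  sum_i theta_i^2 = (0.265)^2 = 0.070225.
  gamma(0) = 4 * (1 + 0.070225) = 4 * 1.070225 = 4.2809.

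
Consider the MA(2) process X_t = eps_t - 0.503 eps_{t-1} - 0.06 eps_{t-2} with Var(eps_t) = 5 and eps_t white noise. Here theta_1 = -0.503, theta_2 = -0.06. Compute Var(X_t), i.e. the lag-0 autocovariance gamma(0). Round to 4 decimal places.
\gamma(0) = 6.2830

For an MA(q) process X_t = eps_t + sum_i theta_i eps_{t-i} with
Var(eps_t) = sigma^2, the variance is
  gamma(0) = sigma^2 * (1 + sum_i theta_i^2).
  sum_i theta_i^2 = (-0.503)^2 + (-0.06)^2 = 0.253009 + 0.0036 = 0.256609.
  gamma(0) = 5 * (1 + 0.256609) = 5 * 1.256609 = 6.283045, which rounds to 6.2830.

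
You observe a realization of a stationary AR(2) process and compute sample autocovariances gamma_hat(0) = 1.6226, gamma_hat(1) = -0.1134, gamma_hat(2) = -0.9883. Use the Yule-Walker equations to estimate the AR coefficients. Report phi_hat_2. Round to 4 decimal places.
\hat\phi_{2} = -0.6170

The Yule-Walker equations for an AR(p) process read, in matrix form,
  Gamma_p phi = r_p,   with   (Gamma_p)_{ij} = gamma(|i - j|),
                       (r_p)_i = gamma(i),   i,j = 1..p.
Substitute the sample gammas (Toeplitz matrix and right-hand side of size 2):
  Gamma_p = [[1.6226, -0.1134], [-0.1134, 1.6226]]
  r_p     = [-0.1134, -0.9883]
Written out:
  1.6226 phi_1 - 0.1134 phi_2 = -0.1134
  -0.1134 phi_1 + 1.6226 phi_2 = -0.9883
Solve by Cramer's rule:
  det = gamma(0)^2 - gamma(1)^2 = (1.6226)^2 - (-0.1134)^2 = 2.63283076 - 0.01285956 = 2.6199712
  phi_hat_1 = [gamma(1) gamma(0) - gamma(1) gamma(2)] / det = [(-0.1134)(1.6226) - (-0.1134)(-0.9883)] / 2.6199712 = -0.29607606 / 2.6199712 = -0.113
  phi_hat_2 = [gamma(0) gamma(2) - gamma(1)^2] / det = [(1.6226)(-0.9883) - (-0.1134)^2] / 2.6199712 = -1.61647514 / 2.6199712 = -0.617
So phi_hat = [-0.1130, -0.6170].
Therefore phi_hat_2 = -0.6170.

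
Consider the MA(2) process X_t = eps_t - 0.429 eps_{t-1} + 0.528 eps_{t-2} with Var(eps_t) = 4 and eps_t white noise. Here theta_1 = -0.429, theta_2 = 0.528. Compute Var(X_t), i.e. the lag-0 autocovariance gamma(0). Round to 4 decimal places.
\gamma(0) = 5.8513

For an MA(q) process X_t = eps_t + sum_i theta_i eps_{t-i} with
Var(eps_t) = sigma^2, the variance is
  gamma(0) = sigma^2 * (1 + sum_i theta_i^2).
  sum_i theta_i^2 = (-0.429)^2 + (0.528)^2 = 0.184041 + 0.278784 = 0.462825.
  gamma(0) = 4 * (1 + 0.462825) = 4 * 1.462825 = 5.8513.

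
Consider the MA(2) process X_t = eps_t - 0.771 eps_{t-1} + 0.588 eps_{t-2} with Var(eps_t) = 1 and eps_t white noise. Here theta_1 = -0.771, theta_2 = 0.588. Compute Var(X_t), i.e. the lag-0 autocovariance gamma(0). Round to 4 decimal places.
\gamma(0) = 1.9402

For an MA(q) process X_t = eps_t + sum_i theta_i eps_{t-i} with
Var(eps_t) = sigma^2, the variance is
  gamma(0) = sigma^2 * (1 + sum_i theta_i^2).
  sum_i theta_i^2 = (-0.771)^2 + (0.588)^2 = 0.594441 + 0.345744 = 0.940185.
  gamma(0) = 1 * (1 + 0.940185) = 1 * 1.940185 = 1.940185, which rounds to 1.9402.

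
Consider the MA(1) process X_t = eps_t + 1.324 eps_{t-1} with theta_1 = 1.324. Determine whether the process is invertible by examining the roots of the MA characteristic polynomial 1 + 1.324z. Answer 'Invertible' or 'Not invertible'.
\text{Not invertible}

The MA(q) characteristic polynomial is P(z) = 1 + 1.324z.
Invertibility requires all roots to lie outside the unit circle, i.e. |z| > 1 for every root.
This is linear in z: 1 + (1.324) z = 0  =>  z = -1/(1.324) = -0.755287,  |z| = 0.755287.
Moduli of all roots: 0.7553.
All moduli strictly greater than 1? No.
Verdict: Not invertible.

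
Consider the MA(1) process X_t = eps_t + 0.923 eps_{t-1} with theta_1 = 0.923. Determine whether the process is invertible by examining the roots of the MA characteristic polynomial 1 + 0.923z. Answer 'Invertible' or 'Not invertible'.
\text{Invertible}

The MA(q) characteristic polynomial is P(z) = 1 + 0.923z.
Invertibility requires all roots to lie outside the unit circle, i.e. |z| > 1 for every root.
This is linear in z: 1 + (0.923) z = 0  =>  z = -1/(0.923) = -1.083424,  |z| = 1.083424.
Moduli of all roots: 1.0834.
All moduli strictly greater than 1? Yes.
Verdict: Invertible.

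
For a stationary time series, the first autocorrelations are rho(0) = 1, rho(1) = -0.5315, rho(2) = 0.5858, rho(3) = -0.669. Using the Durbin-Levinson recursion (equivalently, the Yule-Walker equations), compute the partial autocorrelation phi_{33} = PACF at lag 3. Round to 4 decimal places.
\phi_{33} = -0.4490

The PACF at lag k is phi_{kk}, the last component of the solution
to the Yule-Walker system G_k phi = r_k where
  (G_k)_{ij} = rho(|i - j|), (r_k)_i = rho(i), i,j = 1..k.
Equivalently, Durbin-Levinson gives phi_{kk} iteratively:
  phi_{11} = rho(1)
  phi_{kk} = [rho(k) - sum_{j=1..k-1} phi_{k-1,j} rho(k-j)]
            / [1 - sum_{j=1..k-1} phi_{k-1,j} rho(j)],
  phi_{k,j} = phi_{k-1,j} - phi_{kk} phi_{k-1,k-j},  j = 1..k-1.
Step k = 1:
  phi_11 = rho(1) = -0.5315.
Step k = 2:
  phi_22 = [rho(2) - phi_11 rho(1)] / [1 - phi_11 rho(1)] = [0.5858 - (-0.5315)(-0.5315)] / [1 - (-0.5315)(-0.5315)]
         = 0.30330775 / 0.71750775 = 0.422724.
  Update: phi_21 = phi_11 - phi_22 phi_11 = -0.5315 - (0.422724)(-0.5315) = -0.306822.
Step k = 3:
  phi_33 = [rho(3) - phi_21 rho(2) - phi_22 rho(1)] / [1 - phi_21 rho(1) - phi_22 rho(2)]
    numerator   = -0.669 - (-0.306822)(0.5858) - (0.422724)(-0.5315) = -0.26458575
    denominator = 1 - (-0.306822)(-0.5315) - (0.422724)(0.5858) = 0.58929228
  phi_33 = -0.26458575 / 0.58929228 = -0.449.
Therefore phi_{33} = -0.4490.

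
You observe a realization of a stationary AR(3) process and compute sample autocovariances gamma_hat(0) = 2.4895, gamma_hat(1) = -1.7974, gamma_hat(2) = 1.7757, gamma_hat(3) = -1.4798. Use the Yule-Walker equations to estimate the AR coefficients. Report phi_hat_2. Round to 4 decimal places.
\hat\phi_{2} = 0.4049

The Yule-Walker equations for an AR(p) process read, in matrix form,
  Gamma_p phi = r_p,   with   (Gamma_p)_{ij} = gamma(|i - j|),
                       (r_p)_i = gamma(i),   i,j = 1..p.
Substitute the sample gammas (Toeplitz matrix and right-hand side of size 3):
  Gamma_p = [[2.4895, -1.7974, 1.7757], [-1.7974, 2.4895, -1.7974], [1.7757, -1.7974, 2.4895]]
  r_p     = [-1.7974, 1.7757, -1.4798]
Written out (R1..R3):
  (R1) 2.4895 phi_1 - 1.7974 phi_2 + 1.7757 phi_3 = -1.7974
  (R2) -1.7974 phi_1 + 2.4895 phi_2 - 1.7974 phi_3 = 1.7757
  (R3) 1.7757 phi_1 - 1.7974 phi_2 + 2.4895 phi_3 = -1.4798
Gaussian elimination:
  R2 <- R2 - (-1.7974/2.4895) R1 = R2 - (-0.721992) R1:  1.191791 phi_2 - 0.515358 phi_3 = 0.477991
  R3 <- R3 - (1.7757/2.4895) R1 = R3 - (0.713276) R1:  -0.515358 phi_2 + 1.222936 phi_3 = -0.197758
  R3 <- R3 - (-0.515358/1.191791) R2 = R3 - (-0.432423) R2:  1.000083 phi_3 = 0.008936
Back-substitution:
  phi_hat_3 = 0.008936 / 1.000083 = 0.008936
  phi_hat_2 = (0.477991 - (-0.515358)(0.008936)) / 1.191791 = 0.404933
  phi_hat_1 = (-1.7974 - (-1.7974)(0.404933) - (1.7757)(0.008936)) / 2.4895 = -0.436007
So phi_hat = [-0.4360, 0.4049, 0.0089].
Therefore phi_hat_2 = 0.4049.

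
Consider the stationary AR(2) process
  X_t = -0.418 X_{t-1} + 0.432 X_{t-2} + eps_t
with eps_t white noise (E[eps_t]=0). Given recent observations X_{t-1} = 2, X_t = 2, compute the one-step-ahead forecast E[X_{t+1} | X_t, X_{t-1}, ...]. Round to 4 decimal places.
E[X_{t+1} \mid \mathcal F_t] = 0.0280

For an AR(p) model X_t = c + sum_i phi_i X_{t-i} + eps_t, the
one-step-ahead conditional mean is
  E[X_{t+1} | X_t, ...] = c + sum_i phi_i X_{t+1-i}.
Substitute known values:
  E[X_{t+1} | ...] = (-0.418) * (2) + (0.432) * (2)
                   = 0.0280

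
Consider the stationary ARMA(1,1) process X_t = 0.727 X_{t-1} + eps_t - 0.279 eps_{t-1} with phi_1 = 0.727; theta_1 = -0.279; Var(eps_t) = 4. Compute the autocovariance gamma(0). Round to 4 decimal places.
\gamma(0) = 5.7028

Multiply the model equation by X_{t-k} and take expectations. With theta_0 = psi_0 = 1 and psi_j the MA(infinity) weights, this gives
  gamma(k) - sum_i phi_i gamma(k-i) = c_k,
  c_k = sigma^2 * sum_{j=k..q} theta_j psi_{j-k}   (c_k = 0 for k > q),
using gamma(-m) = gamma(m).
psi-weights needed (psi_j = theta_j + sum_i phi_i psi_{j-i}):
  psi_1 = theta_1 + phi_1 = -0.279 + (0.727) = 0.448
Right-hand sides:
  c_0 = sigma^2 (1 + theta_1 psi_1) = 4 * (1 + (-0.279)(0.448)) = 4 * 0.875008 = 3.500032
  c_1 = sigma^2 theta_1 = 4 * (-0.279) = -1.116
  c_2 = 0
Equations for k = 0 and k = 1 (AR order 1):
  gamma(0) = phi_1 gamma(1) + c_0
  gamma(1) = phi_1 gamma(0) + c_1
Substituting the second into the first: gamma(0) (1 - phi_1^2) = c_0 + phi_1 c_1, so
  gamma(0) = (c_0 + phi_1 c_1) / (1 - phi_1^2) = (3.500032 + (0.727)(-1.116)) / (1 - (0.727)^2) = 2.6887 / 0.471471 = 5.70279.
Therefore gamma(0) = 5.7028 (to 4 decimal places).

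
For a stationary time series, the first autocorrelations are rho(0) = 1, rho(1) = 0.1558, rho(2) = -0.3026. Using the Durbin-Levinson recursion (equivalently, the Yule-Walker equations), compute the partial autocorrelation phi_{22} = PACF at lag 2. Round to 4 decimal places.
\phi_{22} = -0.3350

The PACF at lag k is phi_{kk}, the last component of the solution
to the Yule-Walker system G_k phi = r_k where
  (G_k)_{ij} = rho(|i - j|), (r_k)_i = rho(i), i,j = 1..k.
Equivalently, Durbin-Levinson gives phi_{kk} iteratively:
  phi_{11} = rho(1)
  phi_{kk} = [rho(k) - sum_{j=1..k-1} phi_{k-1,j} rho(k-j)]
            / [1 - sum_{j=1..k-1} phi_{k-1,j} rho(j)],
  phi_{k,j} = phi_{k-1,j} - phi_{kk} phi_{k-1,k-j},  j = 1..k-1.
Step k = 1:
  phi_11 = rho(1) = 0.1558.
Step k = 2:
  phi_22 = [rho(2) - phi_11 rho(1)] / [1 - phi_11 rho(1)] = [-0.3026 - (0.1558)(0.1558)] / [1 - (0.1558)(0.1558)]
         = -0.32687364 / 0.97572636 = -0.335.
Therefore phi_{22} = -0.3350.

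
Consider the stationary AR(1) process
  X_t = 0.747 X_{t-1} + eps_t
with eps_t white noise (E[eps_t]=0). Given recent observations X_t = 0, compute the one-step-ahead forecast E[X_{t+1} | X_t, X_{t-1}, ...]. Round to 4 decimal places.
E[X_{t+1} \mid \mathcal F_t] = 0.0000

For an AR(p) model X_t = c + sum_i phi_i X_{t-i} + eps_t, the
one-step-ahead conditional mean is
  E[X_{t+1} | X_t, ...] = c + sum_i phi_i X_{t+1-i}.
Substitute known values:
  E[X_{t+1} | ...] = (0.747) * (0)
                   = 0.0000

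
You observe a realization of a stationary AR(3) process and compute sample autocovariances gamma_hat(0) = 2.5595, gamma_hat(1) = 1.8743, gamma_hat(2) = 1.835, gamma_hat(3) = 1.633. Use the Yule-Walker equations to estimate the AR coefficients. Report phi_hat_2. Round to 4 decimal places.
\hat\phi_{2} = 0.3530

The Yule-Walker equations for an AR(p) process read, in matrix form,
  Gamma_p phi = r_p,   with   (Gamma_p)_{ij} = gamma(|i - j|),
                       (r_p)_i = gamma(i),   i,j = 1..p.
Substitute the sample gammas (Toeplitz matrix and right-hand side of size 3):
  Gamma_p = [[2.5595, 1.8743, 1.835], [1.8743, 2.5595, 1.8743], [1.835, 1.8743, 2.5595]]
  r_p     = [1.8743, 1.835, 1.633]
Written out (R1..R3):
  (R1) 2.5595 phi_1 + 1.8743 phi_2 + 1.835 phi_3 = 1.8743
  (R2) 1.8743 phi_1 + 2.5595 phi_2 + 1.8743 phi_3 = 1.835
  (R3) 1.835 phi_1 + 1.8743 phi_2 + 2.5595 phi_3 = 1.633
Gaussian elimination:
  R2 <- R2 - (1.8743/2.5595) R1 = R2 - (0.732291) R1:  1.186966 phi_2 + 0.530545 phi_3 = 0.462466
  R3 <- R3 - (1.835/2.5595) R1 = R3 - (0.716937) R1:  0.530545 phi_2 + 1.243921 phi_3 = 0.289245
  R3 <- R3 - (0.530545/1.186966) R2 = R3 - (0.446976) R2:  1.00678 phi_3 = 0.082534
Back-substitution:
  phi_hat_3 = 0.082534 / 1.00678 = 0.081978
  phi_hat_2 = (0.462466 - (0.530545)(0.081978)) / 1.186966 = 0.352978
  phi_hat_1 = (1.8743 - (1.8743)(0.352978) - (1.835)(0.081978)) / 2.5595 = 0.415035
So phi_hat = [0.4150, 0.3530, 0.0820].
Therefore phi_hat_2 = 0.3530.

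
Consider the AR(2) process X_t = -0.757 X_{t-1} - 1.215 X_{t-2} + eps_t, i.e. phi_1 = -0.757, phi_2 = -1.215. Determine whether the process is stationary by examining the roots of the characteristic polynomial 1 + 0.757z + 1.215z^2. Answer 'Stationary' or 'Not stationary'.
\text{Not stationary}

The AR(p) characteristic polynomial is P(z) = 1 + 0.757z + 1.215z^2.
Stationarity requires all roots to lie outside the unit circle, i.e. |z| > 1 for every root.
Set 1 + (0.757) z + (1.215) z^2 = 0, i.e. a z^2 + b z + c = 0 with a = 1.215, b = 0.757, c = 1.
Discriminant D = b^2 - 4ac = (0.757)^2 - 4*(1.215)*1 = 0.573049 - (4.86) = -4.286951.
D < 0, so the roots are the complex-conjugate pair z = (-b +/- i sqrt(-D)) / (2a) = -0.3115 +/- 0.8521i.
For a conjugate pair |z|^2 = z * conj(z) = (product of roots) = c/a = 1/(1.215) = 0.823045, so |z| = sqrt(0.823045) = 0.9072 for both roots.
Moduli of all roots: 0.9072, 0.9072.
All moduli strictly greater than 1? No.
Verdict: Not stationary.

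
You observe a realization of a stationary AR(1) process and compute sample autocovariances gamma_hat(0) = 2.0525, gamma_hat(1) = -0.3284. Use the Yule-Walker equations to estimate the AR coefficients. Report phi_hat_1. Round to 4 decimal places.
\hat\phi_{1} = -0.1600

The Yule-Walker equations for an AR(p) process read, in matrix form,
  Gamma_p phi = r_p,   with   (Gamma_p)_{ij} = gamma(|i - j|),
                       (r_p)_i = gamma(i),   i,j = 1..p.
Substitute the sample gammas (Toeplitz matrix and right-hand side of size 1):
  Gamma_p = [[2.0525]]
  r_p     = [-0.3284]
With p = 1 this is the single equation gamma(0) phi_1 = gamma(1):
  phi_hat_1 = gamma(1) / gamma(0) = -0.3284 / 2.0525 = -0.1600.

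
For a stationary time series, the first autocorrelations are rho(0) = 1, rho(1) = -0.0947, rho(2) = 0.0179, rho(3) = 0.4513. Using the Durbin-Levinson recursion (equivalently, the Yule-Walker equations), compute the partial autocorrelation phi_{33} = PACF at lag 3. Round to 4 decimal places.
\phi_{33} = 0.4580

The PACF at lag k is phi_{kk}, the last component of the solution
to the Yule-Walker system G_k phi = r_k where
  (G_k)_{ij} = rho(|i - j|), (r_k)_i = rho(i), i,j = 1..k.
Equivalently, Durbin-Levinson gives phi_{kk} iteratively:
  phi_{11} = rho(1)
  phi_{kk} = [rho(k) - sum_{j=1..k-1} phi_{k-1,j} rho(k-j)]
            / [1 - sum_{j=1..k-1} phi_{k-1,j} rho(j)],
  phi_{k,j} = phi_{k-1,j} - phi_{kk} phi_{k-1,k-j},  j = 1..k-1.
Step k = 1:
  phi_11 = rho(1) = -0.0947.
Step k = 2:
  phi_22 = [rho(2) - phi_11 rho(1)] / [1 - phi_11 rho(1)] = [0.0179 - (-0.0947)(-0.0947)] / [1 - (-0.0947)(-0.0947)]
         = 0.00893191 / 0.99103191 = 0.009013.
  Update: phi_21 = phi_11 - phi_22 phi_11 = -0.0947 - (0.009013)(-0.0947) = -0.093846.
Step k = 3:
  phi_33 = [rho(3) - phi_21 rho(2) - phi_22 rho(1)] / [1 - phi_21 rho(1) - phi_22 rho(2)]
    numerator   = 0.4513 - (-0.093846)(0.0179) - (0.009013)(-0.0947) = 0.45383336
    denominator = 1 - (-0.093846)(-0.0947) - (0.009013)(0.0179) = 0.99095141
  phi_33 = 0.45383336 / 0.99095141 = 0.458.
Therefore phi_{33} = 0.4580.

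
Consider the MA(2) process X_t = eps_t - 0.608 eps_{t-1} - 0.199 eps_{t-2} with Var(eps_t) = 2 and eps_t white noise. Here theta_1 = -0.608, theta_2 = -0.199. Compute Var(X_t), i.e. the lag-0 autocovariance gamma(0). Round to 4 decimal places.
\gamma(0) = 2.8185

For an MA(q) process X_t = eps_t + sum_i theta_i eps_{t-i} with
Var(eps_t) = sigma^2, the variance is
  gamma(0) = sigma^2 * (1 + sum_i theta_i^2).
  sum_i theta_i^2 = (-0.608)^2 + (-0.199)^2 = 0.369664 + 0.039601 = 0.409265.
  gamma(0) = 2 * (1 + 0.409265) = 2 * 1.409265 = 2.81853, which rounds to 2.8185.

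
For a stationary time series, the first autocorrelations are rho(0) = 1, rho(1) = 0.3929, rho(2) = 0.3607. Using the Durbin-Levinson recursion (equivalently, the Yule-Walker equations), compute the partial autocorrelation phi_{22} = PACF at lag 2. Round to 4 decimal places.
\phi_{22} = 0.2440

The PACF at lag k is phi_{kk}, the last component of the solution
to the Yule-Walker system G_k phi = r_k where
  (G_k)_{ij} = rho(|i - j|), (r_k)_i = rho(i), i,j = 1..k.
Equivalently, Durbin-Levinson gives phi_{kk} iteratively:
  phi_{11} = rho(1)
  phi_{kk} = [rho(k) - sum_{j=1..k-1} phi_{k-1,j} rho(k-j)]
            / [1 - sum_{j=1..k-1} phi_{k-1,j} rho(j)],
  phi_{k,j} = phi_{k-1,j} - phi_{kk} phi_{k-1,k-j},  j = 1..k-1.
Step k = 1:
  phi_11 = rho(1) = 0.3929.
Step k = 2:
  phi_22 = [rho(2) - phi_11 rho(1)] / [1 - phi_11 rho(1)] = [0.3607 - (0.3929)(0.3929)] / [1 - (0.3929)(0.3929)]
         = 0.20632959 / 0.84562959 = 0.244.
Therefore phi_{22} = 0.2440.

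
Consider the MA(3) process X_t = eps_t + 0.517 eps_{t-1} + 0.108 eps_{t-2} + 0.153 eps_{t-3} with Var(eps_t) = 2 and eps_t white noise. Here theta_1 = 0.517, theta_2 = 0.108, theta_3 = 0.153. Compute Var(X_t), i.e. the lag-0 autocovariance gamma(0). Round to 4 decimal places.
\gamma(0) = 2.6047

For an MA(q) process X_t = eps_t + sum_i theta_i eps_{t-i} with
Var(eps_t) = sigma^2, the variance is
  gamma(0) = sigma^2 * (1 + sum_i theta_i^2).
  sum_i theta_i^2 = (0.517)^2 + (0.108)^2 + (0.153)^2 = 0.267289 + 0.011664 + 0.023409 = 0.302362.
  gamma(0) = 2 * (1 + 0.302362) = 2 * 1.302362 = 2.604724, which rounds to 2.6047.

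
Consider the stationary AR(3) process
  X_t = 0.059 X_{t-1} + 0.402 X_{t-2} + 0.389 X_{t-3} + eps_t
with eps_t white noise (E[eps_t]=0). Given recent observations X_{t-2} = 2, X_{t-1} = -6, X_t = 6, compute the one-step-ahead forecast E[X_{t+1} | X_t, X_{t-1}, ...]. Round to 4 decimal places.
E[X_{t+1} \mid \mathcal F_t] = -1.2800

For an AR(p) model X_t = c + sum_i phi_i X_{t-i} + eps_t, the
one-step-ahead conditional mean is
  E[X_{t+1} | X_t, ...] = c + sum_i phi_i X_{t+1-i}.
Substitute known values:
  E[X_{t+1} | ...] = (0.059) * (6) + (0.402) * (-6) + (0.389) * (2)
                   = -1.2800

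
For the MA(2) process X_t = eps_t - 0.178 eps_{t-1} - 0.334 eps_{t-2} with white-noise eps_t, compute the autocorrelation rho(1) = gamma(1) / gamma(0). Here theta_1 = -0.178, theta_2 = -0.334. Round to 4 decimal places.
\rho(1) = -0.1037

For an MA(q) process with theta_0 = 1, the autocovariance is
  gamma(k) = sigma^2 * sum_{i=0..q-k} theta_i * theta_{i+k},
and rho(k) = gamma(k) / gamma(0). Sigma^2 cancels.
  numerator   = (1)*(-0.178) + (-0.178)*(-0.334) = -0.118548.
  denominator = (1)^2 + (-0.178)^2 + (-0.334)^2 = 1.14324.
  rho(1) = -0.118548 / 1.14324 = -0.1037.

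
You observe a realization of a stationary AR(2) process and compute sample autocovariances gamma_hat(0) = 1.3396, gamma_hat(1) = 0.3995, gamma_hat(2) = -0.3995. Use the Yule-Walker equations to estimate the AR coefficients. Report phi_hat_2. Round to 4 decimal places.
\hat\phi_{2} = -0.4250

The Yule-Walker equations for an AR(p) process read, in matrix form,
  Gamma_p phi = r_p,   with   (Gamma_p)_{ij} = gamma(|i - j|),
                       (r_p)_i = gamma(i),   i,j = 1..p.
Substitute the sample gammas (Toeplitz matrix and right-hand side of size 2):
  Gamma_p = [[1.3396, 0.3995], [0.3995, 1.3396]]
  r_p     = [0.3995, -0.3995]
Written out:
  1.3396 phi_1 + 0.3995 phi_2 = 0.3995
  0.3995 phi_1 + 1.3396 phi_2 = -0.3995
Solve by Cramer's rule:
  det = gamma(0)^2 - gamma(1)^2 = (1.3396)^2 - (0.3995)^2 = 1.79452816 - 0.15960025 = 1.63492791
  phi_hat_1 = [gamma(1) gamma(0) - gamma(1) gamma(2)] / det = [(0.3995)(1.3396) - (0.3995)(-0.3995)] / 1.63492791 = 0.69477045 / 1.63492791 = 0.425
  phi_hat_2 = [gamma(0) gamma(2) - gamma(1)^2] / det = [(1.3396)(-0.3995) - (0.3995)^2] / 1.63492791 = -0.69477045 / 1.63492791 = -0.425
So phi_hat = [0.4250, -0.4250].
Therefore phi_hat_2 = -0.4250.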